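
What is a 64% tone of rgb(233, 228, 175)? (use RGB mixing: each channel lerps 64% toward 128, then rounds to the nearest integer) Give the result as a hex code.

Lerp each channel 64% toward 128:
  R: 233 + 0.64×(128−233) = 233 − 67.2 = 165.8 → 166
  G: 228 − 64 = 164 → 164
  B: 175 + 0.64×(128−175) = 175 − 30.08 = 144.92 → 145
rgb(166, 164, 145) = #A6A491.

#A6A491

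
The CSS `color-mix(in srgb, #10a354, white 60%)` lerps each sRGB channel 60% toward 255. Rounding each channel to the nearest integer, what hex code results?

#10a354 is rgb(16, 163, 84).
A 60% tint moves each channel 60% toward 255:
  R: 16 + 0.6×(255−16) = 16 + 143.4 = 159.4 → 159
  G: 163 + 0.6×(255−163) = 163 + 55.2 = 218.2 → 218
  B: 84 + 0.6×(255−84) = 84 + 102.6 = 186.6 → 187
rgb(159, 218, 187) = #9fdabb.

#9fdabb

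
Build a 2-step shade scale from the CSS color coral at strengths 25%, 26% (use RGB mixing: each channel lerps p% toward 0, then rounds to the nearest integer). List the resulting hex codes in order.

#BF5F3C, #BD5E3B

CSS coral is rgb(255, 127, 80).
25%: (255 − 63.75 = 191.25→191, 127 − 31.75 = 95.25→95, 80 − 20 = 60→60) → #BF5F3C
26%: (255 − 66.3 = 188.7→189, 127 − 33.02 = 93.98→94, 80 − 20.8 = 59.2→59) → #BD5E3B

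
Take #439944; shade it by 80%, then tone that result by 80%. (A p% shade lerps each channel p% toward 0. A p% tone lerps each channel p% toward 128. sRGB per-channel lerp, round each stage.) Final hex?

#439944 is rgb(67, 153, 68).
Per channel, c → c + 0.8(0 − c):
  R: 67 − 53.6 = 13.4 → 13
  G: 153 − 122.4 = 30.6 → 31
  B: 68 + 0.8×(0−68) = 68 − 54.4 = 13.6 → 14
After the shade: rgb(13, 31, 14) = #0D1F0E.
An 80% tone moves each channel 80% toward 128:
  R: 13 + 92 = 105 → 105
  G: 31 + 77.6 = 108.6 → 109
  B: 14 + 91.2 = 105.2 → 105
rgb(105, 109, 105) = #696D69.

#696D69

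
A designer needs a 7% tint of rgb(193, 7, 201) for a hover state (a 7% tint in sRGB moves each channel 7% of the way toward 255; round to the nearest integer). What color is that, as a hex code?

#C518CD

A 7% tint moves each channel 7% toward 255:
  R: 193 + 4.34 = 197.34 → 197
  G: 7 + 17.36 = 24.36 → 24
  B: 201 + 3.78 = 204.78 → 205
rgb(197, 24, 205) = #C518CD.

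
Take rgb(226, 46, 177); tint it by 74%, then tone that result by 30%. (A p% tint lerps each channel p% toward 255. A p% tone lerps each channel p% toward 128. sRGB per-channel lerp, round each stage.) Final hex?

#d3b3cb

Lerp each channel 74% toward 255:
  R: 226 + 21.46 = 247.46 → 247
  G: 46 + 0.74×(255−46) = 46 + 154.66 = 200.66 → 201
  B: 177 + 57.72 = 234.72 → 235
After the tint: rgb(247, 201, 235) = #f7c9eb.
A 30% tone moves each channel 30% toward 128:
  R: 247 + 0.3×(128−247) = 247 − 35.7 = 211.3 → 211
  G: 201 + 0.3×(128−201) = 201 − 21.9 = 179.1 → 179
  B: 235 − 32.1 = 202.9 → 203
rgb(211, 179, 203) = #d3b3cb.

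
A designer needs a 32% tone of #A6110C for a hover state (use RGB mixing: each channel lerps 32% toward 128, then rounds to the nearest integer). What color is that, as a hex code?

#9A3531

#A6110C is rgb(166, 17, 12).
A 32% tone moves each channel 32% toward 128:
  R: 166 + 0.32×(128−166) = 166 − 12.16 = 153.84 → 154
  G: 17 + 0.32×(128−17) = 17 + 35.52 = 52.52 → 53
  B: 12 + 37.12 = 49.12 → 49
rgb(154, 53, 49) = #9A3531.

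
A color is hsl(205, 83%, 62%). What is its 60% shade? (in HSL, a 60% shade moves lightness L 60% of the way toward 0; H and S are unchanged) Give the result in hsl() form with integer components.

L moves 60% from 62 toward 0: 62 − 37.2 = 24.8 → 25.
H and S are unchanged.

hsl(205, 83%, 25%)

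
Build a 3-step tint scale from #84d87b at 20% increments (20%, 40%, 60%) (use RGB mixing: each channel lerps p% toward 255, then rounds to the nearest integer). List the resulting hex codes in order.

#9de095, #b5e8b0, #ceefca

#84d87b is rgb(132, 216, 123).
20%: (132 + 24.6 = 156.6→157, 216 + 7.8 = 223.8→224, 123 + 26.4 = 149.4→149) → #9de095
40%: (132 + 49.2 = 181.2→181, 216 + 15.6 = 231.6→232, 123 + 52.8 = 175.8→176) → #b5e8b0
60%: (132 + 73.8 = 205.8→206, 216 + 23.4 = 239.4→239, 123 + 79.2 = 202.2→202) → #ceefca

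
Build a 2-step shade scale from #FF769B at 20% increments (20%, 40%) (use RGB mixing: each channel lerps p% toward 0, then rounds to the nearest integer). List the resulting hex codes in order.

#CC5E7C, #99475D

#FF769B is rgb(255, 118, 155).
20%: (255 − 51 = 204→204, 118 − 23.6 = 94.4→94, 155 − 31 = 124→124) → #CC5E7C
40%: (255 − 102 = 153→153, 118 − 47.2 = 70.8→71, 155 − 62 = 93→93) → #99475D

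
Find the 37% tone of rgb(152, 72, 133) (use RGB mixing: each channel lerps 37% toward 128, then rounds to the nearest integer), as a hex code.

#8f5d83

Lerp each channel 37% toward 128:
  R: 152 + 0.37×(128−152) = 152 − 8.88 = 143.12 → 143
  G: 72 + 0.37×(128−72) = 72 + 20.72 = 92.72 → 93
  B: 133 + 0.37×(128−133) = 133 − 1.85 = 131.15 → 131
rgb(143, 93, 131) = #8f5d83.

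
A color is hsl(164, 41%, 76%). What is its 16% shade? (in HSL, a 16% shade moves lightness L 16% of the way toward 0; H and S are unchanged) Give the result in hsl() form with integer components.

hsl(164, 41%, 64%)

L moves 16% from 76 toward 0: 76 − 12.16 = 63.84 → 64.
H and S are unchanged.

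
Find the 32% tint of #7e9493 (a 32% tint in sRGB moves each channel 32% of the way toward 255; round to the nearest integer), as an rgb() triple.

#7e9493 is rgb(126, 148, 147).
Per channel, c → c + 0.32(255 − c):
  R: 126 + 0.32×(255−126) = 126 + 41.28 = 167.28 → 167
  G: 148 + 34.24 = 182.24 → 182
  B: 147 + 34.56 = 181.56 → 182

rgb(167, 182, 182)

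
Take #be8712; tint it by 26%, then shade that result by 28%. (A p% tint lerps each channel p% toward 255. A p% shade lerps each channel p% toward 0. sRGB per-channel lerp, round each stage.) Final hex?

#be8712 is rgb(190, 135, 18).
Lerp each channel 26% toward 255:
  R: 190 + 0.26×(255−190) = 190 + 16.9 = 206.9 → 207
  G: 135 + 0.26×(255−135) = 135 + 31.2 = 166.2 → 166
  B: 18 + 61.62 = 79.62 → 80
After the tint: rgb(207, 166, 80) = #cfa650.
Lerp each channel 28% toward 0:
  R: 207 + 0.28×(0−207) = 207 − 57.96 = 149.04 → 149
  G: 166 + 0.28×(0−166) = 166 − 46.48 = 119.52 → 120
  B: 80 − 22.4 = 57.6 → 58
rgb(149, 120, 58) = #95783a.

#95783a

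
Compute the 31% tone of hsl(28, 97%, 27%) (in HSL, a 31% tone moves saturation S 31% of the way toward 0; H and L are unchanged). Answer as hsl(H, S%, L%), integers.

hsl(28, 67%, 27%)

S moves 31% from 97 toward 0: 97 − 30.07 = 66.93 → 67.
H and L are unchanged.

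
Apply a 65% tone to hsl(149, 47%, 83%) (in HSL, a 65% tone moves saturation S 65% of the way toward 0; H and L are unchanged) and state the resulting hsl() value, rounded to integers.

S moves 65% from 47 toward 0: 47 − 30.55 = 16.45 → 16.
H and L are unchanged.

hsl(149, 16%, 83%)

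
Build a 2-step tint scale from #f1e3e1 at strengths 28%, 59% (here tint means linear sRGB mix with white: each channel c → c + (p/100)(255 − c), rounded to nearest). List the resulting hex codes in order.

#f1e3e1 is rgb(241, 227, 225).
28%: (241 + 3.92 = 244.92→245, 227 + 7.84 = 234.84→235, 225 + 8.4 = 233.4→233) → #f5ebe9
59%: (241 + 8.26 = 249.26→249, 227 + 16.52 = 243.52→244, 225 + 17.7 = 242.7→243) → #f9f4f3

#f5ebe9, #f9f4f3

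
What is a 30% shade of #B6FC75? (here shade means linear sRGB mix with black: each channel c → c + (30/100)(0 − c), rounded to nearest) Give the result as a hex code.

#B6FC75 is rgb(182, 252, 117).
A 30% shade moves each channel 30% toward 0:
  R: 182 − 54.6 = 127.4 → 127
  G: 252 + 0.3×(0−252) = 252 − 75.6 = 176.4 → 176
  B: 117 − 35.1 = 81.9 → 82
rgb(127, 176, 82) = #7FB052.

#7FB052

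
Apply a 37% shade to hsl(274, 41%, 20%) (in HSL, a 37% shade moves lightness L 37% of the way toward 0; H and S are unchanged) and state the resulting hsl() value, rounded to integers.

L moves 37% from 20 toward 0: 20 − 7.4 = 12.6 → 13.
H and S are unchanged.

hsl(274, 41%, 13%)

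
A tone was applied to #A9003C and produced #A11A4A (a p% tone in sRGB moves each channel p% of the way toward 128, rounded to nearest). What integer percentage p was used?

#A9003C is rgb(169, 0, 60); #A11A4A is rgb(161, 26, 74).
On the G channel (widest range): 26 ≈ 0 + (p/100)(128 − 0), so p ≈ 100×(26 − 0)/(128 − 0) = 2600/128 = 20.31.
p = 20 reproduces all three channels after rounding.

20%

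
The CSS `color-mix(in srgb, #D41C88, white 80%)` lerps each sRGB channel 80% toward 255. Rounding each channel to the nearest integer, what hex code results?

#F6D2E7

#D41C88 is rgb(212, 28, 136).
Per channel, c → c + 0.8(255 − c):
  R: 212 + 34.4 = 246.4 → 246
  G: 28 + 0.8×(255−28) = 28 + 181.6 = 209.6 → 210
  B: 136 + 0.8×(255−136) = 136 + 95.2 = 231.2 → 231
rgb(246, 210, 231) = #F6D2E7.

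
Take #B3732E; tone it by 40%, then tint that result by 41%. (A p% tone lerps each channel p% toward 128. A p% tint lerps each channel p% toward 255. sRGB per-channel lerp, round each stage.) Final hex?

#B3732E is rgb(179, 115, 46).
Per channel, c → c + 0.4(128 − c):
  R: 179 + 0.4×(128−179) = 179 − 20.4 = 158.6 → 159
  G: 115 + 5.2 = 120.2 → 120
  B: 46 + 32.8 = 78.8 → 79
After the tone: rgb(159, 120, 79) = #9F784F.
Per channel, c → c + 0.41(255 − c):
  R: 159 + 0.41×(255−159) = 159 + 39.36 = 198.36 → 198
  G: 120 + 0.41×(255−120) = 120 + 55.35 = 175.35 → 175
  B: 79 + 72.16 = 151.16 → 151
rgb(198, 175, 151) = #C6AF97.

#C6AF97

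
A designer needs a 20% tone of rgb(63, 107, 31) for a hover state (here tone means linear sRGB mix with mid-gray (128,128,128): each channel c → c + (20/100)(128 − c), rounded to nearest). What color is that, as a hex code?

Lerp each channel 20% toward 128:
  R: 63 + 0.2×(128−63) = 63 + 13 = 76 → 76
  G: 107 + 4.2 = 111.2 → 111
  B: 31 + 19.4 = 50.4 → 50
rgb(76, 111, 50) = #4c6f32.

#4c6f32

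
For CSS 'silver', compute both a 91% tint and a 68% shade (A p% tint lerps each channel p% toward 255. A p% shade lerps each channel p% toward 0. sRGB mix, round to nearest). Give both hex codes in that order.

#f9f9f9, #3d3d3d

CSS silver is rgb(192, 192, 192).
91% tint:
  R: 192 + 57.33 = 249.33 → 249
  G: 192 + 57.33 = 249.33 → 249
  B: 192 + 0.91×(255−192) = 192 + 57.33 = 249.33 → 249
  → #f9f9f9
68% shade:
  R: 192 − 130.56 = 61.44 → 61
  G: 192 + 0.68×(0−192) = 192 − 130.56 = 61.44 → 61
  B: 192 + 0.68×(0−192) = 192 − 130.56 = 61.44 → 61
  → #3d3d3d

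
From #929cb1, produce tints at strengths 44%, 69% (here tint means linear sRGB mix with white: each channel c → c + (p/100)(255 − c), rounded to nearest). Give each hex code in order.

#929cb1 is rgb(146, 156, 177).
44%: (146 + 47.96 = 193.96→194, 156 + 43.56 = 199.56→200, 177 + 34.32 = 211.32→211) → #c2c8d3
69%: (146 + 75.21 = 221.21→221, 156 + 68.31 = 224.31→224, 177 + 53.82 = 230.82→231) → #dde0e7

#c2c8d3, #dde0e7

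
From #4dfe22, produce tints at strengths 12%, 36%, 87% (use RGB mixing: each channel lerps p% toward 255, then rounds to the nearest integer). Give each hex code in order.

#4dfe22 is rgb(77, 254, 34).
12%: (77 + 21.36 = 98.36→98, 254→254, 34 + 26.52 = 60.52→61) → #62fe3d
36%: (77 + 64.08 = 141.08→141, 254→254, 34 + 79.56 = 113.56→114) → #8dfe72
87%: (77 + 154.86 = 231.86→232, 254 + 0.87 = 254.87→255, 34 + 192.27 = 226.27→226) → #e8ffe2

#62fe3d, #8dfe72, #e8ffe2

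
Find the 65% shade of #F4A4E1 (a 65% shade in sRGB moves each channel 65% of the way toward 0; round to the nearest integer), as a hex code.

#55394F

#F4A4E1 is rgb(244, 164, 225).
A 65% shade moves each channel 65% toward 0:
  R: 244 − 158.6 = 85.4 → 85
  G: 164 − 106.6 = 57.4 → 57
  B: 225 − 146.25 = 78.75 → 79
rgb(85, 57, 79) = #55394F.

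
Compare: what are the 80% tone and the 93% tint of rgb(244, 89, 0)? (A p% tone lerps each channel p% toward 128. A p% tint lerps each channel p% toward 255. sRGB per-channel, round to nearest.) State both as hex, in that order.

#977866, #FEF3ED

80% tone:
  R: 244 + 0.8×(128−244) = 244 − 92.8 = 151.2 → 151
  G: 89 + 0.8×(128−89) = 89 + 31.2 = 120.2 → 120
  B: 0 + 0.8×(128−0) = 0 + 102.4 = 102.4 → 102
  → #977866
93% tint:
  R: 244 + 10.23 = 254.23 → 254
  G: 89 + 154.38 = 243.38 → 243
  B: 0 + 237.15 = 237.15 → 237
  → #FEF3ED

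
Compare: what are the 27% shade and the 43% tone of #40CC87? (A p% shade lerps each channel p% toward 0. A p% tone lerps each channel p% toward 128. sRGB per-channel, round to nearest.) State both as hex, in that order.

#2F9563, #5CAB84

#40CC87 is rgb(64, 204, 135).
27% shade:
  R: 64 + 0.27×(0−64) = 64 − 17.28 = 46.72 → 47
  G: 204 + 0.27×(0−204) = 204 − 55.08 = 148.92 → 149
  B: 135 + 0.27×(0−135) = 135 − 36.45 = 98.55 → 99
  → #2F9563
43% tone:
  R: 64 + 27.52 = 91.52 → 92
  G: 204 + 0.43×(128−204) = 204 − 32.68 = 171.32 → 171
  B: 135 + 0.43×(128−135) = 135 − 3.01 = 131.99 → 132
  → #5CAB84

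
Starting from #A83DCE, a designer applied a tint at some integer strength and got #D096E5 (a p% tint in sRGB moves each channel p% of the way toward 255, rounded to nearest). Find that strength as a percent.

46%

#A83DCE is rgb(168, 61, 206); #D096E5 is rgb(208, 150, 229).
On the G channel (widest range): 150 ≈ 61 + (p/100)(255 − 61), so p ≈ 100×(150 − 61)/(255 − 61) = 8900/194 = 45.88.
p = 46 reproduces all three channels after rounding.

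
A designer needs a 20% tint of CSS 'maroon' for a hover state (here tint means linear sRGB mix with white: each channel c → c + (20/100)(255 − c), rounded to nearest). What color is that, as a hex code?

CSS maroon is rgb(128, 0, 0).
Per channel, c → c + 0.2(255 − c):
  R: 128 + 0.2×(255−128) = 128 + 25.4 = 153.4 → 153
  G: 0 + 0.2×(255−0) = 0 + 51 = 51 → 51
  B: 0 + 0.2×(255−0) = 0 + 51 = 51 → 51
rgb(153, 51, 51) = #993333.

#993333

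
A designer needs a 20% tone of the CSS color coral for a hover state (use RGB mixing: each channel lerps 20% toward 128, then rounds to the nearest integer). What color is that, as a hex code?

CSS coral is rgb(255, 127, 80).
Per channel, c → c + 0.2(128 − c):
  R: 255 + 0.2×(128−255) = 255 − 25.4 = 229.6 → 230
  G: 127 + 0.2×(128−127) = 127 + 0.2 = 127.2 → 127
  B: 80 + 9.6 = 89.6 → 90
rgb(230, 127, 90) = #E67F5A.

#E67F5A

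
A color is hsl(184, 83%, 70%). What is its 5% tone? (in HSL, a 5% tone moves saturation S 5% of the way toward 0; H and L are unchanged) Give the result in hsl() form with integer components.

hsl(184, 79%, 70%)

S moves 5% from 83 toward 0: 83 − 4.15 = 78.85 → 79.
H and L are unchanged.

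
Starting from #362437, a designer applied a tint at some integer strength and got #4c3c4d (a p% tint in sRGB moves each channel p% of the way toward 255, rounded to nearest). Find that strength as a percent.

#362437 is rgb(54, 36, 55); #4c3c4d is rgb(76, 60, 77).
On the G channel (widest range): 60 ≈ 36 + (p/100)(255 − 36), so p ≈ 100×(60 − 36)/(255 − 36) = 2400/219 = 10.96.
p = 11 reproduces all three channels after rounding.

11%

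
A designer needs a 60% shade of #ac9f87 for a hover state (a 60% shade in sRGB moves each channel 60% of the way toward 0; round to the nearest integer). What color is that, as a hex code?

#ac9f87 is rgb(172, 159, 135).
A 60% shade moves each channel 60% toward 0:
  R: 172 + 0.6×(0−172) = 172 − 103.2 = 68.8 → 69
  G: 159 + 0.6×(0−159) = 159 − 95.4 = 63.6 → 64
  B: 135 − 81 = 54 → 54
rgb(69, 64, 54) = #454036.

#454036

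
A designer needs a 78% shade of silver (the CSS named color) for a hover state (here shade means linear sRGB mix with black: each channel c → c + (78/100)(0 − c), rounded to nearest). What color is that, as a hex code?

CSS silver is rgb(192, 192, 192).
Per channel, c → c + 0.78(0 − c):
  R: 192 − 149.76 = 42.24 → 42
  G: 192 − 149.76 = 42.24 → 42
  B: 192 + 0.78×(0−192) = 192 − 149.76 = 42.24 → 42
rgb(42, 42, 42) = #2a2a2a.

#2a2a2a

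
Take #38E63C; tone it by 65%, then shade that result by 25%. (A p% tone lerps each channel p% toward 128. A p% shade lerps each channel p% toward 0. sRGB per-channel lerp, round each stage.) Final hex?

#4D7B4E

#38E63C is rgb(56, 230, 60).
Per channel, c → c + 0.65(128 − c):
  R: 56 + 46.8 = 102.8 → 103
  G: 230 − 66.3 = 163.7 → 164
  B: 60 + 0.65×(128−60) = 60 + 44.2 = 104.2 → 104
After the tone: rgb(103, 164, 104) = #67A468.
A 25% shade moves each channel 25% toward 0:
  R: 103 + 0.25×(0−103) = 103 − 25.75 = 77.25 → 77
  G: 164 + 0.25×(0−164) = 164 − 41 = 123 → 123
  B: 104 − 26 = 78 → 78
rgb(77, 123, 78) = #4D7B4E.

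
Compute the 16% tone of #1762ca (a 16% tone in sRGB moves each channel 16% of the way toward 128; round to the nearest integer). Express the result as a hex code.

#1762ca is rgb(23, 98, 202).
Lerp each channel 16% toward 128:
  R: 23 + 0.16×(128−23) = 23 + 16.8 = 39.8 → 40
  G: 98 + 0.16×(128−98) = 98 + 4.8 = 102.8 → 103
  B: 202 + 0.16×(128−202) = 202 − 11.84 = 190.16 → 190
rgb(40, 103, 190) = #2867be.

#2867be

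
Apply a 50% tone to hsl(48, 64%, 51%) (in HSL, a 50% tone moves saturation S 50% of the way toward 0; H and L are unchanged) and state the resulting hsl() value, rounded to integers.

hsl(48, 32%, 51%)

S moves 50% from 64 toward 0: 64 − 32 = 32 → 32.
H and L are unchanged.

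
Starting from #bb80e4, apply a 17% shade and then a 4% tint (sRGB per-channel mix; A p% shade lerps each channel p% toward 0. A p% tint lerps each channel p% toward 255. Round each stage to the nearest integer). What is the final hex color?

#9f70c0

#bb80e4 is rgb(187, 128, 228).
A 17% shade moves each channel 17% toward 0:
  R: 187 − 31.79 = 155.21 → 155
  G: 128 − 21.76 = 106.24 → 106
  B: 228 + 0.17×(0−228) = 228 − 38.76 = 189.24 → 189
After the shade: rgb(155, 106, 189) = #9b6abd.
Per channel, c → c + 0.04(255 − c):
  R: 155 + 4 = 159 → 159
  G: 106 + 5.96 = 111.96 → 112
  B: 189 + 0.04×(255−189) = 189 + 2.64 = 191.64 → 192
rgb(159, 112, 192) = #9f70c0.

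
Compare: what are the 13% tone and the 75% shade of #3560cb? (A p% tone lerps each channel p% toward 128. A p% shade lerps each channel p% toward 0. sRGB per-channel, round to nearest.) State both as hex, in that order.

#3560cb is rgb(53, 96, 203).
13% tone:
  R: 53 + 9.75 = 62.75 → 63
  G: 96 + 0.13×(128−96) = 96 + 4.16 = 100.16 → 100
  B: 203 − 9.75 = 193.25 → 193
  → #3f64c1
75% shade:
  R: 53 + 0.75×(0−53) = 53 − 39.75 = 13.25 → 13
  G: 96 − 72 = 24 → 24
  B: 203 + 0.75×(0−203) = 203 − 152.25 = 50.75 → 51
  → #0d1833

#3f64c1, #0d1833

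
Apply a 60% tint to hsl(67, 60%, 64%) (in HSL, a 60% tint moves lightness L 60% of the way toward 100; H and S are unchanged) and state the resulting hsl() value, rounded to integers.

hsl(67, 60%, 86%)

L moves 60% from 64 toward 100: 64 + 21.6 = 85.6 → 86.
H and S are unchanged.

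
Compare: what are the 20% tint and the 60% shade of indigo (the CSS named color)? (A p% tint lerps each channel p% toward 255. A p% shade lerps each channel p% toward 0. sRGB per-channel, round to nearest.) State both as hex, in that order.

CSS indigo is rgb(75, 0, 130).
20% tint:
  R: 75 + 36 = 111 → 111
  G: 0 + 0.2×(255−0) = 0 + 51 = 51 → 51
  B: 130 + 25 = 155 → 155
  → #6f339b
60% shade:
  R: 75 − 45 = 30 → 30
  G: 0 + 0.6×(0−0) = 0 + 0 = 0 → 0
  B: 130 − 78 = 52 → 52
  → #1e0034

#6f339b, #1e0034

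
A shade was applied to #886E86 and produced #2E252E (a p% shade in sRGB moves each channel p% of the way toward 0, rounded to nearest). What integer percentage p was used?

#886E86 is rgb(136, 110, 134); #2E252E is rgb(46, 37, 46).
On the R channel (widest range): 46 ≈ 136 + (p/100)(0 − 136), so p ≈ 100×(46 − 136)/(0 − 136) = -9000/-136 = 66.18.
p = 66 reproduces all three channels after rounding.

66%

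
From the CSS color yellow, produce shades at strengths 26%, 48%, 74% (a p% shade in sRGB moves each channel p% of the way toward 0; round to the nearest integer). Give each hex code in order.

#bdbd00, #858500, #424200

CSS yellow is rgb(255, 255, 0).
26%: (255 − 66.3 = 188.7→189, 255 − 66.3 = 188.7→189, 0→0) → #bdbd00
48%: (255 − 122.4 = 132.6→133, 255 − 122.4 = 132.6→133, 0→0) → #858500
74%: (255 − 188.7 = 66.3→66, 255 − 188.7 = 66.3→66, 0→0) → #424200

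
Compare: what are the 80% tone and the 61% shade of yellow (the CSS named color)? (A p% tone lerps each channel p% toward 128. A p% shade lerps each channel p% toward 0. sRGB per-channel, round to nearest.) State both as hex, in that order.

#999966, #636300

CSS yellow is rgb(255, 255, 0).
80% tone:
  R: 255 − 101.6 = 153.4 → 153
  G: 255 + 0.8×(128−255) = 255 − 101.6 = 153.4 → 153
  B: 0 + 0.8×(128−0) = 0 + 102.4 = 102.4 → 102
  → #999966
61% shade:
  R: 255 − 155.55 = 99.45 → 99
  G: 255 − 155.55 = 99.45 → 99
  B: 0 + 0.61×(0−0) = 0 + 0 = 0 → 0
  → #636300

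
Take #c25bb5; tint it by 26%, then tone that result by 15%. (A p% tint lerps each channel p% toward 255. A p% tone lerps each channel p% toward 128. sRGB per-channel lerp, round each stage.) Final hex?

#c685bd

#c25bb5 is rgb(194, 91, 181).
Per channel, c → c + 0.26(255 − c):
  R: 194 + 15.86 = 209.86 → 210
  G: 91 + 0.26×(255−91) = 91 + 42.64 = 133.64 → 134
  B: 181 + 19.24 = 200.24 → 200
After the tint: rgb(210, 134, 200) = #d286c8.
Lerp each channel 15% toward 128:
  R: 210 − 12.3 = 197.7 → 198
  G: 134 − 0.9 = 133.1 → 133
  B: 200 + 0.15×(128−200) = 200 − 10.8 = 189.2 → 189
rgb(198, 133, 189) = #c685bd.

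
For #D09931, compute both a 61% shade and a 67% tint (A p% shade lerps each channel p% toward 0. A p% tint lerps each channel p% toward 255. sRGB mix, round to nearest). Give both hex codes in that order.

#D09931 is rgb(208, 153, 49).
61% shade:
  R: 208 + 0.61×(0−208) = 208 − 126.88 = 81.12 → 81
  G: 153 − 93.33 = 59.67 → 60
  B: 49 − 29.89 = 19.11 → 19
  → #513C13
67% tint:
  R: 208 + 0.67×(255−208) = 208 + 31.49 = 239.49 → 239
  G: 153 + 0.67×(255−153) = 153 + 68.34 = 221.34 → 221
  B: 49 + 0.67×(255−49) = 49 + 138.02 = 187.02 → 187
  → #EFDDBB

#513C13, #EFDDBB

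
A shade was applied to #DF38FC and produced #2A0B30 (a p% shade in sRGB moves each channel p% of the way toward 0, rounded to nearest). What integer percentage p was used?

81%

#DF38FC is rgb(223, 56, 252); #2A0B30 is rgb(42, 11, 48).
On the B channel (widest range): 48 ≈ 252 + (p/100)(0 − 252), so p ≈ 100×(48 − 252)/(0 − 252) = -20400/-252 = 80.95.
p = 81 reproduces all three channels after rounding.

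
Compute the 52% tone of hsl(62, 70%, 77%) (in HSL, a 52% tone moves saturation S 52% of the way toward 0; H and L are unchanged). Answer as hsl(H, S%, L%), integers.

hsl(62, 34%, 77%)

S moves 52% from 70 toward 0: 70 − 36.4 = 33.6 → 34.
H and L are unchanged.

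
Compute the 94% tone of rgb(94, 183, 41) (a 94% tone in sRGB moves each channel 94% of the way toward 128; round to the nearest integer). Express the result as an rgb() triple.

rgb(126, 131, 123)

Per channel, c → c + 0.94(128 − c):
  R: 94 + 31.96 = 125.96 → 126
  G: 183 + 0.94×(128−183) = 183 − 51.7 = 131.3 → 131
  B: 41 + 81.78 = 122.78 → 123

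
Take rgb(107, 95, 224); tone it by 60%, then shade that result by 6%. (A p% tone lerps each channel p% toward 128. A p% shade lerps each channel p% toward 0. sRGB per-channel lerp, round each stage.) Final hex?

Lerp each channel 60% toward 128:
  R: 107 + 0.6×(128−107) = 107 + 12.6 = 119.6 → 120
  G: 95 + 0.6×(128−95) = 95 + 19.8 = 114.8 → 115
  B: 224 − 57.6 = 166.4 → 166
After the tone: rgb(120, 115, 166) = #7873A6.
Per channel, c → c + 0.06(0 − c):
  R: 120 + 0.06×(0−120) = 120 − 7.2 = 112.8 → 113
  G: 115 + 0.06×(0−115) = 115 − 6.9 = 108.1 → 108
  B: 166 + 0.06×(0−166) = 166 − 9.96 = 156.04 → 156
rgb(113, 108, 156) = #716C9C.

#716C9C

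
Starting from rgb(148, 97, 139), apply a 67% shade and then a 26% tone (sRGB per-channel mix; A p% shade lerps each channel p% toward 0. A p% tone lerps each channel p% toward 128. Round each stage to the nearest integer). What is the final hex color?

Lerp each channel 67% toward 0:
  R: 148 + 0.67×(0−148) = 148 − 99.16 = 48.84 → 49
  G: 97 − 64.99 = 32.01 → 32
  B: 139 − 93.13 = 45.87 → 46
After the shade: rgb(49, 32, 46) = #31202E.
A 26% tone moves each channel 26% toward 128:
  R: 49 + 20.54 = 69.54 → 70
  G: 32 + 24.96 = 56.96 → 57
  B: 46 + 21.32 = 67.32 → 67
rgb(70, 57, 67) = #463943.

#463943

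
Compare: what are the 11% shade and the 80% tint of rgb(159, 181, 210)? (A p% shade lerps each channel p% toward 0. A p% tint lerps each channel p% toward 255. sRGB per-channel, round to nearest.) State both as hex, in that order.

#8ea1bb, #ecf0f6

11% shade:
  R: 159 − 17.49 = 141.51 → 142
  G: 181 + 0.11×(0−181) = 181 − 19.91 = 161.09 → 161
  B: 210 − 23.1 = 186.9 → 187
  → #8ea1bb
80% tint:
  R: 159 + 0.8×(255−159) = 159 + 76.8 = 235.8 → 236
  G: 181 + 59.2 = 240.2 → 240
  B: 210 + 0.8×(255−210) = 210 + 36 = 246 → 246
  → #ecf0f6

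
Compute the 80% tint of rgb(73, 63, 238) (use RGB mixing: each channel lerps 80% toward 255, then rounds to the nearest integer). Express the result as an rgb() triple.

rgb(219, 217, 252)

An 80% tint moves each channel 80% toward 255:
  R: 73 + 145.6 = 218.6 → 219
  G: 63 + 0.8×(255−63) = 63 + 153.6 = 216.6 → 217
  B: 238 + 0.8×(255−238) = 238 + 13.6 = 251.6 → 252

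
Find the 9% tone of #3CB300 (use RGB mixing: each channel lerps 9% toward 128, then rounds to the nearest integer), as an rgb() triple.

#3CB300 is rgb(60, 179, 0).
Per channel, c → c + 0.09(128 − c):
  R: 60 + 0.09×(128−60) = 60 + 6.12 = 66.12 → 66
  G: 179 + 0.09×(128−179) = 179 − 4.59 = 174.41 → 174
  B: 0 + 11.52 = 11.52 → 12

rgb(66, 174, 12)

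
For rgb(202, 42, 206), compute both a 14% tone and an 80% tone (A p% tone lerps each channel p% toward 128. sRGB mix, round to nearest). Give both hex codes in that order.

#c036c3, #8f6f90

14% tone:
  R: 202 + 0.14×(128−202) = 202 − 10.36 = 191.64 → 192
  G: 42 + 12.04 = 54.04 → 54
  B: 206 − 10.92 = 195.08 → 195
  → #c036c3
80% tone:
  R: 202 − 59.2 = 142.8 → 143
  G: 42 + 0.8×(128−42) = 42 + 68.8 = 110.8 → 111
  B: 206 − 62.4 = 143.6 → 144
  → #8f6f90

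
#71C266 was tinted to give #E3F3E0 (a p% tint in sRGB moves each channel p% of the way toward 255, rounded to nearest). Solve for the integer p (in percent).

80%

#71C266 is rgb(113, 194, 102); #E3F3E0 is rgb(227, 243, 224).
On the B channel (widest range): 224 ≈ 102 + (p/100)(255 − 102), so p ≈ 100×(224 − 102)/(255 − 102) = 12200/153 = 79.74.
p = 80 reproduces all three channels after rounding.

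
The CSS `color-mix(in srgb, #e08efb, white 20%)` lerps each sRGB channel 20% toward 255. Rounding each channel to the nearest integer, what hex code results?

#e6a5fc

#e08efb is rgb(224, 142, 251).
Per channel, c → c + 0.2(255 − c):
  R: 224 + 0.2×(255−224) = 224 + 6.2 = 230.2 → 230
  G: 142 + 22.6 = 164.6 → 165
  B: 251 + 0.2×(255−251) = 251 + 0.8 = 251.8 → 252
rgb(230, 165, 252) = #e6a5fc.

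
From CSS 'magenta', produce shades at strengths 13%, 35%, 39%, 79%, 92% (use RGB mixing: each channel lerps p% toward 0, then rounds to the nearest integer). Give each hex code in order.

#de00de, #a600a6, #9c009c, #360036, #140014

CSS magenta is rgb(255, 0, 255).
13%: (255 − 33.15 = 221.85→222, 0→0, 255 − 33.15 = 221.85→222) → #de00de
35%: (255 − 89.25 = 165.75→166, 0→0, 255 − 89.25 = 165.75→166) → #a600a6
39%: (255 − 99.45 = 155.55→156, 0→0, 255 − 99.45 = 155.55→156) → #9c009c
79%: (255 − 201.45 = 53.55→54, 0→0, 255 − 201.45 = 53.55→54) → #360036
92%: (255 − 234.6 = 20.4→20, 0→0, 255 − 234.6 = 20.4→20) → #140014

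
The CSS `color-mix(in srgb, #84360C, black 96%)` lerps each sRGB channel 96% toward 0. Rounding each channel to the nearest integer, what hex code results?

#050200

#84360C is rgb(132, 54, 12).
Lerp each channel 96% toward 0:
  R: 132 + 0.96×(0−132) = 132 − 126.72 = 5.28 → 5
  G: 54 + 0.96×(0−54) = 54 − 51.84 = 2.16 → 2
  B: 12 + 0.96×(0−12) = 12 − 11.52 = 0.48 → 0
rgb(5, 2, 0) = #050200.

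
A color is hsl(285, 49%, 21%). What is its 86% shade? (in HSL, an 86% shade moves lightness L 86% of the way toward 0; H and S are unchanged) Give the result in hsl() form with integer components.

L moves 86% from 21 toward 0: 21 − 18.06 = 2.94 → 3.
H and S are unchanged.

hsl(285, 49%, 3%)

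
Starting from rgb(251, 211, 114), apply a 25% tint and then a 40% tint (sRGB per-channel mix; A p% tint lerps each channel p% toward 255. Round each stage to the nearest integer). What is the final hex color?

#FDEBBF

Lerp each channel 25% toward 255:
  R: 251 + 1 = 252 → 252
  G: 211 + 0.25×(255−211) = 211 + 11 = 222 → 222
  B: 114 + 0.25×(255−114) = 114 + 35.25 = 149.25 → 149
After the tint: rgb(252, 222, 149) = #FCDE95.
Lerp each channel 40% toward 255:
  R: 252 + 1.2 = 253.2 → 253
  G: 222 + 0.4×(255−222) = 222 + 13.2 = 235.2 → 235
  B: 149 + 0.4×(255−149) = 149 + 42.4 = 191.4 → 191
rgb(253, 235, 191) = #FDEBBF.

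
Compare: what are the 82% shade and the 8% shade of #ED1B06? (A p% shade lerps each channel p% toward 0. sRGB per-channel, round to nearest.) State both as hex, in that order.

#2B0501, #DA1906

#ED1B06 is rgb(237, 27, 6).
82% shade:
  R: 237 + 0.82×(0−237) = 237 − 194.34 = 42.66 → 43
  G: 27 + 0.82×(0−27) = 27 − 22.14 = 4.86 → 5
  B: 6 + 0.82×(0−6) = 6 − 4.92 = 1.08 → 1
  → #2B0501
8% shade:
  R: 237 + 0.08×(0−237) = 237 − 18.96 = 218.04 → 218
  G: 27 + 0.08×(0−27) = 27 − 2.16 = 24.84 → 25
  B: 6 + 0.08×(0−6) = 6 − 0.48 = 5.52 → 6
  → #DA1906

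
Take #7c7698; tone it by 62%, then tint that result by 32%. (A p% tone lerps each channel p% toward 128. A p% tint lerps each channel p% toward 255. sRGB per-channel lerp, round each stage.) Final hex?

#7c7698 is rgb(124, 118, 152).
Lerp each channel 62% toward 128:
  R: 124 + 2.48 = 126.48 → 126
  G: 118 + 0.62×(128−118) = 118 + 6.2 = 124.2 → 124
  B: 152 + 0.62×(128−152) = 152 − 14.88 = 137.12 → 137
After the tone: rgb(126, 124, 137) = #7e7c89.
A 32% tint moves each channel 32% toward 255:
  R: 126 + 0.32×(255−126) = 126 + 41.28 = 167.28 → 167
  G: 124 + 0.32×(255−124) = 124 + 41.92 = 165.92 → 166
  B: 137 + 37.76 = 174.76 → 175
rgb(167, 166, 175) = #a7a6af.

#a7a6af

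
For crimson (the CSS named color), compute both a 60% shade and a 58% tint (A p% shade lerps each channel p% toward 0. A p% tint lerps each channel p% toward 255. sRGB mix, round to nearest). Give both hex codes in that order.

#580818, #f09cad

CSS crimson is rgb(220, 20, 60).
60% shade:
  R: 220 + 0.6×(0−220) = 220 − 132 = 88 → 88
  G: 20 − 12 = 8 → 8
  B: 60 + 0.6×(0−60) = 60 − 36 = 24 → 24
  → #580818
58% tint:
  R: 220 + 20.3 = 240.3 → 240
  G: 20 + 0.58×(255−20) = 20 + 136.3 = 156.3 → 156
  B: 60 + 0.58×(255−60) = 60 + 113.1 = 173.1 → 173
  → #f09cad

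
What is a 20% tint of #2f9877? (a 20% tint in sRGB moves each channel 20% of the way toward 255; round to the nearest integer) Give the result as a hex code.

#59ad92

#2f9877 is rgb(47, 152, 119).
A 20% tint moves each channel 20% toward 255:
  R: 47 + 41.6 = 88.6 → 89
  G: 152 + 0.2×(255−152) = 152 + 20.6 = 172.6 → 173
  B: 119 + 27.2 = 146.2 → 146
rgb(89, 173, 146) = #59ad92.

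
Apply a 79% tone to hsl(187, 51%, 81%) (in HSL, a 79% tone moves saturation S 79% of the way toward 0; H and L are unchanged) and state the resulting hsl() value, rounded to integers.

S moves 79% from 51 toward 0: 51 − 40.29 = 10.71 → 11.
H and L are unchanged.

hsl(187, 11%, 81%)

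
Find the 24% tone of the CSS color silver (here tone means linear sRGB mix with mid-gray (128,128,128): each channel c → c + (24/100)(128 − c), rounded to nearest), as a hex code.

#B1B1B1

CSS silver is rgb(192, 192, 192).
A 24% tone moves each channel 24% toward 128:
  R: 192 + 0.24×(128−192) = 192 − 15.36 = 176.64 → 177
  G: 192 − 15.36 = 176.64 → 177
  B: 192 + 0.24×(128−192) = 192 − 15.36 = 176.64 → 177
rgb(177, 177, 177) = #B1B1B1.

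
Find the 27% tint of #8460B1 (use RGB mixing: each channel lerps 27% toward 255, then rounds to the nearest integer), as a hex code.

#8460B1 is rgb(132, 96, 177).
Per channel, c → c + 0.27(255 − c):
  R: 132 + 33.21 = 165.21 → 165
  G: 96 + 0.27×(255−96) = 96 + 42.93 = 138.93 → 139
  B: 177 + 0.27×(255−177) = 177 + 21.06 = 198.06 → 198
rgb(165, 139, 198) = #A58BC6.

#A58BC6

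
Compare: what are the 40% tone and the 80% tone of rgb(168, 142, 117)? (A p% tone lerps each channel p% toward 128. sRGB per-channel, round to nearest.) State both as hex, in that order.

#988879, #88837e

40% tone:
  R: 168 + 0.4×(128−168) = 168 − 16 = 152 → 152
  G: 142 − 5.6 = 136.4 → 136
  B: 117 + 0.4×(128−117) = 117 + 4.4 = 121.4 → 121
  → #988879
80% tone:
  R: 168 − 32 = 136 → 136
  G: 142 − 11.2 = 130.8 → 131
  B: 117 + 0.8×(128−117) = 117 + 8.8 = 125.8 → 126
  → #88837e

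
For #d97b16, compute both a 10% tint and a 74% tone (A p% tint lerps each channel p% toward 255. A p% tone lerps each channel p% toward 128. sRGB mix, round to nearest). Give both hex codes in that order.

#dd882d, #977f64

#d97b16 is rgb(217, 123, 22).
10% tint:
  R: 217 + 3.8 = 220.8 → 221
  G: 123 + 13.2 = 136.2 → 136
  B: 22 + 23.3 = 45.3 → 45
  → #dd882d
74% tone:
  R: 217 + 0.74×(128−217) = 217 − 65.86 = 151.14 → 151
  G: 123 + 0.74×(128−123) = 123 + 3.7 = 126.7 → 127
  B: 22 + 78.44 = 100.44 → 100
  → #977f64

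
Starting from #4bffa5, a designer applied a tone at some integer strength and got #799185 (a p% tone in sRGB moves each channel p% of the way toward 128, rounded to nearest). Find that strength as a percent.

#4bffa5 is rgb(75, 255, 165); #799185 is rgb(121, 145, 133).
On the G channel (widest range): 145 ≈ 255 + (p/100)(128 − 255), so p ≈ 100×(145 − 255)/(128 − 255) = -11000/-127 = 86.61.
p = 87 reproduces all three channels after rounding.

87%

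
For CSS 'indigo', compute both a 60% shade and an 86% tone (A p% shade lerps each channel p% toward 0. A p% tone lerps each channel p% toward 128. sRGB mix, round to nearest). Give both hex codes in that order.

#1e0034, #796e80

CSS indigo is rgb(75, 0, 130).
60% shade:
  R: 75 − 45 = 30 → 30
  G: 0 + 0.6×(0−0) = 0 + 0 = 0 → 0
  B: 130 + 0.6×(0−130) = 130 − 78 = 52 → 52
  → #1e0034
86% tone:
  R: 75 + 45.58 = 120.58 → 121
  G: 0 + 0.86×(128−0) = 0 + 110.08 = 110.08 → 110
  B: 130 + 0.86×(128−130) = 130 − 1.72 = 128.28 → 128
  → #796e80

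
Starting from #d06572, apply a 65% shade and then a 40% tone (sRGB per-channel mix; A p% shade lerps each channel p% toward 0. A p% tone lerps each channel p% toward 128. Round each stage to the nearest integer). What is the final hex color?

#5f484b

#d06572 is rgb(208, 101, 114).
A 65% shade moves each channel 65% toward 0:
  R: 208 − 135.2 = 72.8 → 73
  G: 101 − 65.65 = 35.35 → 35
  B: 114 + 0.65×(0−114) = 114 − 74.1 = 39.9 → 40
After the shade: rgb(73, 35, 40) = #492328.
Lerp each channel 40% toward 128:
  R: 73 + 22 = 95 → 95
  G: 35 + 0.4×(128−35) = 35 + 37.2 = 72.2 → 72
  B: 40 + 35.2 = 75.2 → 75
rgb(95, 72, 75) = #5f484b.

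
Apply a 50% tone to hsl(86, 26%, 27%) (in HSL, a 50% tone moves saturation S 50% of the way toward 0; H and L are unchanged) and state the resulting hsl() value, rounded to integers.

hsl(86, 13%, 27%)

S moves 50% from 26 toward 0: 26 − 13 = 13 → 13.
H and L are unchanged.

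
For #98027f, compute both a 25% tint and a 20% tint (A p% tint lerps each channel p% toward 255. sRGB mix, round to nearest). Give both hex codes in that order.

#98027f is rgb(152, 2, 127).
25% tint:
  R: 152 + 25.75 = 177.75 → 178
  G: 2 + 0.25×(255−2) = 2 + 63.25 = 65.25 → 65
  B: 127 + 32 = 159 → 159
  → #b2419f
20% tint:
  R: 152 + 20.6 = 172.6 → 173
  G: 2 + 50.6 = 52.6 → 53
  B: 127 + 0.2×(255−127) = 127 + 25.6 = 152.6 → 153
  → #ad3599

#b2419f, #ad3599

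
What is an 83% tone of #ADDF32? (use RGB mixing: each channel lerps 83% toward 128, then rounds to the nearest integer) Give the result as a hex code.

#889073

#ADDF32 is rgb(173, 223, 50).
Per channel, c → c + 0.83(128 − c):
  R: 173 + 0.83×(128−173) = 173 − 37.35 = 135.65 → 136
  G: 223 − 78.85 = 144.15 → 144
  B: 50 + 0.83×(128−50) = 50 + 64.74 = 114.74 → 115
rgb(136, 144, 115) = #889073.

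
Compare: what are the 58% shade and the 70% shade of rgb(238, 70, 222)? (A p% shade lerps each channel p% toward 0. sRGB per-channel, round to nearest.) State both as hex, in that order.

#641D5D, #471543

58% shade:
  R: 238 + 0.58×(0−238) = 238 − 138.04 = 99.96 → 100
  G: 70 + 0.58×(0−70) = 70 − 40.6 = 29.4 → 29
  B: 222 + 0.58×(0−222) = 222 − 128.76 = 93.24 → 93
  → #641D5D
70% shade:
  R: 238 + 0.7×(0−238) = 238 − 166.6 = 71.4 → 71
  G: 70 − 49 = 21 → 21
  B: 222 + 0.7×(0−222) = 222 − 155.4 = 66.6 → 67
  → #471543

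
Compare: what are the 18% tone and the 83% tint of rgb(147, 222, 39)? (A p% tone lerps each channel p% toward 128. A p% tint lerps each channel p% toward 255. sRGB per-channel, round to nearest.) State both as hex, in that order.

#90CD37, #EDF9DA

18% tone:
  R: 147 + 0.18×(128−147) = 147 − 3.42 = 143.58 → 144
  G: 222 − 16.92 = 205.08 → 205
  B: 39 + 16.02 = 55.02 → 55
  → #90CD37
83% tint:
  R: 147 + 89.64 = 236.64 → 237
  G: 222 + 0.83×(255−222) = 222 + 27.39 = 249.39 → 249
  B: 39 + 179.28 = 218.28 → 218
  → #EDF9DA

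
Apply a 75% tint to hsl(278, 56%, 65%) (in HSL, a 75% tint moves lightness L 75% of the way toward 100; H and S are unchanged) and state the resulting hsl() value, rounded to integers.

hsl(278, 56%, 91%)

L moves 75% from 65 toward 100: 65 + 26.25 = 91.25 → 91.
H and S are unchanged.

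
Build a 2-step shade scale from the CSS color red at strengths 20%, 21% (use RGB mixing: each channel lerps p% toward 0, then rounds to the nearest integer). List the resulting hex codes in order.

#CC0000, #C90000

CSS red is rgb(255, 0, 0).
20%: (255 − 51 = 204→204, 0→0, 0→0) → #CC0000
21%: (255 − 53.55 = 201.45→201, 0→0, 0→0) → #C90000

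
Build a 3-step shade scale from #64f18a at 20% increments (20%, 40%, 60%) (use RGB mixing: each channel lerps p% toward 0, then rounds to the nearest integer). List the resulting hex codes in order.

#64f18a is rgb(100, 241, 138).
20%: (100 − 20 = 80→80, 241 − 48.2 = 192.8→193, 138 − 27.6 = 110.4→110) → #50c16e
40%: (100 − 40 = 60→60, 241 − 96.4 = 144.6→145, 138 − 55.2 = 82.8→83) → #3c9153
60%: (100 − 60 = 40→40, 241 − 144.6 = 96.4→96, 138 − 82.8 = 55.2→55) → #286037

#50c16e, #3c9153, #286037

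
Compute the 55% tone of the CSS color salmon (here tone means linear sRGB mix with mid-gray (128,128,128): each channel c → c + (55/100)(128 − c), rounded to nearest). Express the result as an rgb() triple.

rgb(183, 128, 122)

CSS salmon is rgb(250, 128, 114).
Lerp each channel 55% toward 128:
  R: 250 + 0.55×(128−250) = 250 − 67.1 = 182.9 → 183
  G: 128 + 0.55×(128−128) = 128 + 0 = 128 → 128
  B: 114 + 0.55×(128−114) = 114 + 7.7 = 121.7 → 122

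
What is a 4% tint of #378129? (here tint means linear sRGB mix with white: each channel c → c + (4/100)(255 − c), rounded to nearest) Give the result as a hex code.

#3f8632

#378129 is rgb(55, 129, 41).
Lerp each channel 4% toward 255:
  R: 55 + 8 = 63 → 63
  G: 129 + 0.04×(255−129) = 129 + 5.04 = 134.04 → 134
  B: 41 + 8.56 = 49.56 → 50
rgb(63, 134, 50) = #3f8632.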